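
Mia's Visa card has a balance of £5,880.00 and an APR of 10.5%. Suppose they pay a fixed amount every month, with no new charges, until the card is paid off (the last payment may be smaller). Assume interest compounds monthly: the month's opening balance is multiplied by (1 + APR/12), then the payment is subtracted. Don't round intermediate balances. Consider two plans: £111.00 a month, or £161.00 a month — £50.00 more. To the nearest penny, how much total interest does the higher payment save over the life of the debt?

£818.71

Monthly rate r = 10.5%/12 = 0.875% = 0.00875.
At £111.00/mo: n = ⌈−ln(1 − rB₀/P)/ln(1+r)⌉ = 72 payments (last £53.20); total interest = total paid − £5,880.00 = £2,054.20.
At £161.00/mo: 45 payments (last £31.49); total interest £1,235.49.
Interest saved = £2,054.20 − £1,235.49 = £818.71.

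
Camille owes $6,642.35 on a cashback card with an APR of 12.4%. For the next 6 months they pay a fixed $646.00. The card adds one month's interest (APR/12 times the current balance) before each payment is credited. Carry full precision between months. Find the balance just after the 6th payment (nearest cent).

$3,087.44

Monthly rate r = 12.4%/12 = 1.03333% = 0.0103333.
Each month: B ← B·(1+r) − $646.00.
Month 1: interest $68.64; balance after payment $6,064.99.
Month 2: interest $62.67; balance after payment $5,481.66.
Month 3: interest $56.64; balance after payment $4,892.30.
Month 4: interest $50.55; balance after payment $4,296.86.
Month 5: interest $44.40; balance after payment $3,695.26.
Month 6: interest $38.18; balance after payment $3,087.44.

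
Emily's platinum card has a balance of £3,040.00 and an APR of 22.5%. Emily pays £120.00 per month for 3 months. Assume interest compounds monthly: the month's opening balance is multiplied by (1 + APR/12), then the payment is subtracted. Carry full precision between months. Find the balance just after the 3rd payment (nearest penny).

£2,847.43

Monthly rate r = 22.5%/12 = 1.875% = 0.01875.
Each month: B ← B·(1+r) − £120.00.
Month 1: interest £57.00; balance after payment £2,977.00.
Month 2: interest £55.82; balance after payment £2,912.82.
Month 3: interest £54.62; balance after payment £2,847.43.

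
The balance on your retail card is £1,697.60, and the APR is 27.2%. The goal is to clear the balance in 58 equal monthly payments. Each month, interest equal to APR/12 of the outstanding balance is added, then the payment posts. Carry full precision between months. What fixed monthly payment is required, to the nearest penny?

£52.89

Monthly rate r = 27.2%/12 = 2.26667% = 0.0226667.
Level-payment amortization: P = B₀·r / (1 − (1+r)^(−n)) = 1697.60·0.0226667 / (1 − 1.02267^(−58)).
Denominator 1 − (1+r)^(−58) = 0.727465073.
P = 38.4789 / 0.727465073 ≈ 52.89.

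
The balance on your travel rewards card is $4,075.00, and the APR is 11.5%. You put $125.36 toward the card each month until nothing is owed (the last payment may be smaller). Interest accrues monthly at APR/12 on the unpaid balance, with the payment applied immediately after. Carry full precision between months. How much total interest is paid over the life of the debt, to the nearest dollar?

$831

Monthly rate r = 11.5%/12 = 0.958333% = 0.00958333.
Payoff takes n = ⌈−ln(1 − rB₀/P)/ln(1+r)⌉ = ⌈39.136⌉ = 40 payments; the last is $17.13.
Total paid = 39·$125.36 + $17.13 = $4,906.17.
Total interest = total paid − principal = $4,906.17 − $4,075.00 = $831.17.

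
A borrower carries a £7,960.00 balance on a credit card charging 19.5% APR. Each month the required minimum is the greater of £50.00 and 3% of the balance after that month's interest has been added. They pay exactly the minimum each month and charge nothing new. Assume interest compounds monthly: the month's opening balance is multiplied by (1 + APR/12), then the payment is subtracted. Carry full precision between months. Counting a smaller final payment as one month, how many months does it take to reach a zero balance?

158 months

Monthly rate r = 19.5%/12 = 1.625% = 0.01625.
While 3% of the post-interest balance exceeds £50.00, each month B ← (B·(1+r))·(1 − 0.03), i.e. B shrinks by the factor (1+r)·0.97 = 0.98576.
This holds for months 1–111. Entering month 112 the balance is £1,620.46; 3% of the post-interest balance is now below £50.00, so the flat £50.00 minimum applies from here.
From month 112 a fixed £50.00 at rate r clears £1,620.46 in 47 more payments. Total: 111 + 47 = 158 months.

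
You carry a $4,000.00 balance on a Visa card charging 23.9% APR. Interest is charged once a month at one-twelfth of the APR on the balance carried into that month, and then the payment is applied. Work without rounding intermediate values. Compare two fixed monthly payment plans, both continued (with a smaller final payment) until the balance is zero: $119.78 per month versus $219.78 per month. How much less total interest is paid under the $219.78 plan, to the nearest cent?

Monthly rate r = 23.9%/12 = 1.99167% = 0.0199167.
At $119.78/mo: n = ⌈−ln(1 − rB₀/P)/ln(1+r)⌉ = 56 payments (last $56.76); total interest = total paid − $4,000.00 = $2,644.66.
At $219.78/mo: 23 payments (last $182.13); total interest $1,017.29.
Interest saved = $2,644.66 − $1,017.29 = $1,627.37.

$1,627.37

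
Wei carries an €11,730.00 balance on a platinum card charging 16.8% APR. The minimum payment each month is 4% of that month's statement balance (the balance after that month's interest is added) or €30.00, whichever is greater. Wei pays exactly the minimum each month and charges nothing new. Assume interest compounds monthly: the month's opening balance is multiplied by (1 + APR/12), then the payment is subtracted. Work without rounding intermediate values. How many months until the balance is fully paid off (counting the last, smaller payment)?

Monthly rate r = 16.8%/12 = 1.4% = 0.014.
While 4% of the post-interest balance exceeds €30.00, each month B ← (B·(1+r))·(1 − 0.04), i.e. B shrinks by the factor (1+r)·0.96 = 0.97344.
This holds for months 1–103. Entering month 104 the balance is €733.07; 4% of the post-interest balance is now below €30.00, so the flat €30.00 minimum applies from here.
From month 104 a fixed €30.00 at rate r clears €733.07 in 31 more payments. Total: 103 + 31 = 134 months.

134 months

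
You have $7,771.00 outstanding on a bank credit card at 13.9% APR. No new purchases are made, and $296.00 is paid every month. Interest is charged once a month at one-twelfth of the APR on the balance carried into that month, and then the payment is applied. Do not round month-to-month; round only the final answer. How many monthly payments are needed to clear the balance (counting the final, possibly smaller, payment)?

32 payments

Monthly rate r = 13.9%/12 = 1.15833% = 0.0115833.
Recurrence: B ← B·(1+r) − $296.00.
Month 1: interest $90.01; balance after payment $7,565.01.
Month 2: interest $87.63; balance after payment $7,356.64.
Closed form: n = −ln(1 − rB₀/P)/ln(1+r) = −ln(0.6959)/ln(1.01158) ≈ 31.480, so the balance reaches zero during payment 32.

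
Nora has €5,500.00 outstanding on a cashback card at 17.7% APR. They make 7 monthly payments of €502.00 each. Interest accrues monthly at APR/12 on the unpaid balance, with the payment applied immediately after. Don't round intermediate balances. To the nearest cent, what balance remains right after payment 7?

€2,420.26

Monthly rate r = 17.7%/12 = 1.475% = 0.01475.
Each month: B ← B·(1+r) − €502.00.
Month 1: interest €81.12; balance after payment €5,079.12.
Month 2: interest €74.92; balance after payment €4,652.04.
Month 3: interest €68.62; balance after payment €4,218.66.
Month 4: interest €62.23; balance after payment €3,778.88.
Month 5: interest €55.74; balance after payment €3,332.62.
Month 6: interest €49.16; balance after payment €2,879.78.
Month 7: interest €42.48; balance after payment €2,420.26.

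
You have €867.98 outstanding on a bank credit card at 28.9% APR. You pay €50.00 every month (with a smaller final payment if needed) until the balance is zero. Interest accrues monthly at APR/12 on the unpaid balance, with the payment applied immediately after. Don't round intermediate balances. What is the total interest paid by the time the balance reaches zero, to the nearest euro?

€270

Monthly rate r = 28.9%/12 = 2.40833% = 0.0240833.
Payoff takes n = ⌈−ln(1 − rB₀/P)/ln(1+r)⌉ = ⌈22.751⌉ = 23 payments; the last is €37.64.
Total paid = 22·€50.00 + €37.64 = €1,137.64.
Total interest = total paid − principal = €1,137.64 − €867.98 = €269.66.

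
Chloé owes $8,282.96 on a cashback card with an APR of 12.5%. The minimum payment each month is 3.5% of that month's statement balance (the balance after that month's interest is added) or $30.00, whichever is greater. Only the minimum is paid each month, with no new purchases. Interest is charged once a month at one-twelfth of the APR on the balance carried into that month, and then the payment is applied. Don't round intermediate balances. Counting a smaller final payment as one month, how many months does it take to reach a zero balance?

Monthly rate r = 12.5%/12 = 1.04167% = 0.0104167.
While 3.5% of the post-interest balance exceeds $30.00, each month B ← (B·(1+r))·(1 − 0.035), i.e. B shrinks by the factor (1+r)·0.965 = 0.97505.
This holds for months 1–91. Entering month 92 the balance is $831.22; 3.5% of the post-interest balance is now below $30.00, so the flat $30.00 minimum applies from here.
From month 92 a fixed $30.00 at rate r clears $831.22 in 33 more payments. Total: 91 + 33 = 124 months.

124 months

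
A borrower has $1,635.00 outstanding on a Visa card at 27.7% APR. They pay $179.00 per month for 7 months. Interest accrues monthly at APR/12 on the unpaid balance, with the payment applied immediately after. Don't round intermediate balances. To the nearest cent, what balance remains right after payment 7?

Monthly rate r = 27.7%/12 = 2.30833% = 0.0230833.
Each month: B ← B·(1+r) − $179.00.
Month 1: interest $37.74; balance after payment $1,493.74.
Month 2: interest $34.48; balance after payment $1,349.22.
Month 3: interest $31.14; balance after payment $1,201.37.
Month 4: interest $27.73; balance after payment $1,050.10.
Month 5: interest $24.24; balance after payment $895.34.
Month 6: interest $20.67; balance after payment $737.00.
Month 7: interest $17.01; balance after payment $575.02.

$575.02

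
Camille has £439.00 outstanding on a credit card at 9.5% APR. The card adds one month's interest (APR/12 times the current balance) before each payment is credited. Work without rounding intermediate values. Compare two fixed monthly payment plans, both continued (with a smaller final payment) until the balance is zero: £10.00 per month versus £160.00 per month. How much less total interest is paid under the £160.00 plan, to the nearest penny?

Monthly rate r = 9.5%/12 = 0.791667% = 0.00791667.
At £10.00/mo: n = ⌈−ln(1 − rB₀/P)/ln(1+r)⌉ = 55 payments (last £1.52); total interest = total paid − £439.00 = £102.52.
At £160.00/mo: 3 payments (last £125.70); total interest £6.70.
Interest saved = £102.52 − £6.70 = £95.82.

£95.82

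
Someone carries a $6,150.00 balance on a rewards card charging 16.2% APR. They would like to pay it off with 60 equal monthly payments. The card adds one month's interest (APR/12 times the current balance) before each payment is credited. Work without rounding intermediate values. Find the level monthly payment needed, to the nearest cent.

Monthly rate r = 16.2%/12 = 1.35% = 0.0135.
Level-payment amortization: P = B₀·r / (1 − (1+r)^(−n)) = 6150.00·0.0135 / (1 − 1.0135^(−60)).
Denominator 1 − (1+r)^(−60) = 0.5527248.
P = 83.025 / 0.5527248 ≈ 150.21.

$150.21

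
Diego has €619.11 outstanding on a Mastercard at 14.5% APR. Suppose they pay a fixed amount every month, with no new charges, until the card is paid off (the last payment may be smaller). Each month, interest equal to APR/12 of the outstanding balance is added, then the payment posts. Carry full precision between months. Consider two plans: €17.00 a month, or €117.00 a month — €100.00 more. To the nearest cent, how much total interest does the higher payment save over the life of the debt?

€177.00

Monthly rate r = 14.5%/12 = 1.20833% = 0.0120833.
At €17.00/mo: n = ⌈−ln(1 − rB₀/P)/ln(1+r)⌉ = 49 payments (last €4.82); total interest = total paid − €619.11 = €201.71.
At €117.00/mo: 6 payments (last €58.82); total interest €24.71.
Interest saved = €201.71 − €24.71 = €177.00.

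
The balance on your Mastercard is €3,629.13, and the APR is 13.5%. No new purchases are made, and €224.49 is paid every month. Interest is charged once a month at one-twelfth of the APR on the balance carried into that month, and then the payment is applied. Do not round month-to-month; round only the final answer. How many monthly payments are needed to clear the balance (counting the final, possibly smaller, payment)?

18 payments

Monthly rate r = 13.5%/12 = 1.125% = 0.01125.
Recurrence: B ← B·(1+r) − €224.49.
Month 1: interest €40.83; balance after payment €3,445.47.
Month 2: interest €38.76; balance after payment €3,259.74.
Closed form: n = −ln(1 − rB₀/P)/ln(1+r) = −ln(0.81813)/ln(1.01125) ≈ 17.943, so the balance reaches zero during payment 18.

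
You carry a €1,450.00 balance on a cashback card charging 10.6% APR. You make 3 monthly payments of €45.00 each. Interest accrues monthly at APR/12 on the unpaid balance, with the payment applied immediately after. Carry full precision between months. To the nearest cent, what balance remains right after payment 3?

Monthly rate r = 10.6%/12 = 0.883333% = 0.00883333.
Each month: B ← B·(1+r) − €45.00.
Month 1: interest €12.81; balance after payment €1,417.81.
Month 2: interest €12.52; balance after payment €1,385.33.
Month 3: interest €12.24; balance after payment €1,352.57.

€1,352.57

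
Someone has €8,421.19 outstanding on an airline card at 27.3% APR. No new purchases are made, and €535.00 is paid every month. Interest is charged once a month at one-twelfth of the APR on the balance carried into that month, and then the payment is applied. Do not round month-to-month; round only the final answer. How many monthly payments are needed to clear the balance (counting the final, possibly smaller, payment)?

Monthly rate r = 27.3%/12 = 2.275% = 0.02275.
Recurrence: B ← B·(1+r) − €535.00.
Month 1: interest €191.58; balance after payment €8,077.77.
Month 2: interest €183.77; balance after payment €7,726.54.
Closed form: n = −ln(1 − rB₀/P)/ln(1+r) = −ln(0.6419)/ln(1.02275) ≈ 19.707, so the balance reaches zero during payment 20.

20 months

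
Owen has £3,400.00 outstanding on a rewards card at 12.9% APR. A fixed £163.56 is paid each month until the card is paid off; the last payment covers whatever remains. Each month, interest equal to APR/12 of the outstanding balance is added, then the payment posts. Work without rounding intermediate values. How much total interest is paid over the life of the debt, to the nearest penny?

£468.90

Monthly rate r = 12.9%/12 = 1.075% = 0.01075.
Payoff takes n = ⌈−ln(1 − rB₀/P)/ln(1+r)⌉ = ⌈23.653⌉ = 24 payments; the last is £107.02.
Total paid = 23·£163.56 + £107.02 = £3,868.90.
Total interest = total paid − principal = £3,868.90 − £3,400.00 = £468.90.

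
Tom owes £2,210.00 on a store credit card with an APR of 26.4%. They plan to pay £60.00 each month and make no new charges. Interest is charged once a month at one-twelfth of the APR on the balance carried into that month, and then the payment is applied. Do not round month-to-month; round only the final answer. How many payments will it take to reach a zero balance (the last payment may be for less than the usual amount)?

77 payments

Monthly rate r = 26.4%/12 = 2.2% = 0.022.
Recurrence: B ← B·(1+r) − £60.00.
Month 1: interest £48.62; balance after payment £2,198.62.
Month 2: interest £48.37; balance after payment £2,186.99.
Closed form: n = −ln(1 − rB₀/P)/ln(1+r) = −ln(0.18967)/ln(1.022) ≈ 76.396, so the balance reaches zero during payment 77.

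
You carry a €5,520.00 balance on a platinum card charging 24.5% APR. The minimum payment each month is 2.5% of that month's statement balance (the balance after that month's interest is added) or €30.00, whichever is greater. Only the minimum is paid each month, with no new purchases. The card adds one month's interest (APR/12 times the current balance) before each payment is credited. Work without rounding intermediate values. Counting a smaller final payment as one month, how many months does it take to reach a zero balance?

383 months

Monthly rate r = 24.5%/12 = 2.04167% = 0.0204167.
While 2.5% of the post-interest balance exceeds €30.00, each month B ← (B·(1+r))·(1 − 0.025), i.e. B shrinks by the factor (1+r)·0.975 = 0.99491.
This holds for months 1–303. Entering month 304 the balance is €1,174.72; 2.5% of the post-interest balance is now below €30.00, so the flat €30.00 minimum applies from here.
From month 304 a fixed €30.00 at rate r clears €1,174.72 in 80 more payments. Total: 303 + 80 = 383 months.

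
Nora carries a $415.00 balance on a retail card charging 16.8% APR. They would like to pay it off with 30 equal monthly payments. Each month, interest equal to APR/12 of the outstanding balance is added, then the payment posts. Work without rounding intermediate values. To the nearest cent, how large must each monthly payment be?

$17.04

Monthly rate r = 16.8%/12 = 1.4% = 0.014.
Level-payment amortization: P = B₀·r / (1 − (1+r)^(−n)) = 415.00·0.014 / (1 − 1.014^(−30)).
Denominator 1 − (1+r)^(−30) = 0.341036515.
P = 5.81 / 0.341036515 ≈ 17.04.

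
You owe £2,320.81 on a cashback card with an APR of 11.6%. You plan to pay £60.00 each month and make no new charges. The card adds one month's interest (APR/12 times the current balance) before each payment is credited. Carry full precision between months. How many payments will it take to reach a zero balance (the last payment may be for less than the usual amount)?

Monthly rate r = 11.6%/12 = 0.966667% = 0.00966667.
Recurrence: B ← B·(1+r) − £60.00.
Month 1: interest £22.43; balance after payment £2,283.24.
Month 2: interest £22.07; balance after payment £2,245.32.
Closed form: n = −ln(1 − rB₀/P)/ln(1+r) = −ln(0.62609)/ln(1.00967) ≈ 48.674, so the balance reaches zero during payment 49.

49 months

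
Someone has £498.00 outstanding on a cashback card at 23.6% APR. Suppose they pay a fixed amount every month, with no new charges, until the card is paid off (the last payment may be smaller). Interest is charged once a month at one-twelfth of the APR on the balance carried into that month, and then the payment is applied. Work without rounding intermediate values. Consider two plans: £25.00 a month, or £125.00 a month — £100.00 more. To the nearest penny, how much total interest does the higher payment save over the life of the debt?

Monthly rate r = 23.6%/12 = 1.96667% = 0.0196667.
At £25.00/mo: n = ⌈−ln(1 − rB₀/P)/ln(1+r)⌉ = 26 payments (last £13.27); total interest = total paid − £498.00 = £140.27.
At £125.00/mo: 5 payments (last £23.86); total interest £25.86.
Interest saved = £140.27 − £25.86 = £114.41.

£114.41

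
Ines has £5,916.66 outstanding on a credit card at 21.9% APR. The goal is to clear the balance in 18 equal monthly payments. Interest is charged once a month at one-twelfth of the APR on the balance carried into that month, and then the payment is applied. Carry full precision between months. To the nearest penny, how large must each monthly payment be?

Monthly rate r = 21.9%/12 = 1.825% = 0.01825.
Level-payment amortization: P = B₀·r / (1 − (1+r)^(−n)) = 5916.66·0.01825 / (1 − 1.01825^(−18)).
Denominator 1 − (1+r)^(−18) = 0.277861562.
P = 107.979 / 0.277861562 ≈ 388.61.

£388.61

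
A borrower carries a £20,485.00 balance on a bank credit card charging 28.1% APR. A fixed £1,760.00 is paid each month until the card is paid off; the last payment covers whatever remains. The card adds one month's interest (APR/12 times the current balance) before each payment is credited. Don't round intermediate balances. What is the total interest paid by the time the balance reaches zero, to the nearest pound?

£3,715

Monthly rate r = 28.1%/12 = 2.34167% = 0.0234167.
Payoff takes n = ⌈−ln(1 − rB₀/P)/ln(1+r)⌉ = ⌈13.748⌉ = 14 payments; the last is £1,319.63.
Total paid = 13·£1,760.00 + £1,319.63 = £24,199.63.
Total interest = total paid − principal = £24,199.63 − £20,485.00 = £3,714.63.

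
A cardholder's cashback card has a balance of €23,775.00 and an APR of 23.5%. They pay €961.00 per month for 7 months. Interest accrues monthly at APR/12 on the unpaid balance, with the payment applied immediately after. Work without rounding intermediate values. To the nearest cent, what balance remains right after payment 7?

Monthly rate r = 23.5%/12 = 1.95833% = 0.0195833.
Each month: B ← B·(1+r) − €961.00.
Month 1: interest €465.59; balance after payment €23,279.59.
Month 2: interest €455.89; balance after payment €22,774.49.
Month 3: interest €446.00; balance after payment €22,259.49.
Month 4: interest €435.91; balance after payment €21,734.40.
Month 5: interest €425.63; balance after payment €21,199.03.
Month 6: interest €415.15; balance after payment €20,653.18.
Month 7: interest €404.46; balance after payment €20,096.64.

€20,096.64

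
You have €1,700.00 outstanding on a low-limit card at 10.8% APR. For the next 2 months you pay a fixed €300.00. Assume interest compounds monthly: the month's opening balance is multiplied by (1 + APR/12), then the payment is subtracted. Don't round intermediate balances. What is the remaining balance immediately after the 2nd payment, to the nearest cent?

€1,128.04

Monthly rate r = 10.8%/12 = 0.9% = 0.009.
Each month: B ← B·(1+r) − €300.00.
Month 1: interest €15.30; balance after payment €1,415.30.
Month 2: interest €12.74; balance after payment €1,128.04.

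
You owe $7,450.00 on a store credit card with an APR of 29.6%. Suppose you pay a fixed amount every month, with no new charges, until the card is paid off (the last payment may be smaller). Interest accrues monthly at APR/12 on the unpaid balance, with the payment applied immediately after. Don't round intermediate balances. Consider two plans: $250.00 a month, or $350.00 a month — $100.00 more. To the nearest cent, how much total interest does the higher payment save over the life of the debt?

$2,933.14

Monthly rate r = 29.6%/12 = 2.46667% = 0.0246667.
At $250.00/mo: n = ⌈−ln(1 − rB₀/P)/ln(1+r)⌉ = 55 payments (last $128.39); total interest = total paid − $7,450.00 = $6,178.39.
At $350.00/mo: 31 payments (last $195.25); total interest $3,245.25.
Interest saved = $6,178.39 − $3,245.25 = $2,933.14.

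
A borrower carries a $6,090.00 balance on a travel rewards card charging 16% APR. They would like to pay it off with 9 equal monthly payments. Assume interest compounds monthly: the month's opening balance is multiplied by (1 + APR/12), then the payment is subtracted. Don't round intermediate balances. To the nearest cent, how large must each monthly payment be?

Monthly rate r = 16%/12 = 1.33333% = 0.0133333.
Level-payment amortization: P = B₀·r / (1 − (1+r)^(−n)) = 6090.00·0.0133333 / (1 − 1.01333^(−9)).
Denominator 1 − (1+r)^(−9) = 0.112375993.
P = 81.2 / 0.112375993 ≈ 722.57.

$722.57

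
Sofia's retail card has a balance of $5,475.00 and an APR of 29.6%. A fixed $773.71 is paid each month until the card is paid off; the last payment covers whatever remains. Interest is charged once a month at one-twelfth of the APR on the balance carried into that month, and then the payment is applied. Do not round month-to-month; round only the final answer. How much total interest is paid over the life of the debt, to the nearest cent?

Monthly rate r = 29.6%/12 = 2.46667% = 0.0246667.
Payoff takes n = ⌈−ln(1 − rB₀/P)/ln(1+r)⌉ = ⌈7.872⌉ = 8 payments; the last is $675.88.
Total paid = 7·$773.71 + $675.88 = $6,091.85.
Total interest = total paid − principal = $6,091.85 − $5,475.00 = $616.85.

$616.85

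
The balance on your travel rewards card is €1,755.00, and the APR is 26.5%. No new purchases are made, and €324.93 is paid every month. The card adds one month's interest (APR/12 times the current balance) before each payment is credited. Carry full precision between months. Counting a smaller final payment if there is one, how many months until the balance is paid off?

6 months

Monthly rate r = 26.5%/12 = 2.20833% = 0.0220833.
Recurrence: B ← B·(1+r) − €324.93.
Month 1: interest €38.76; balance after payment €1,468.83.
Month 2: interest €32.44; balance after payment €1,176.33.
Month 3: interest €25.98; balance after payment €877.38.
Month 4: interest €19.38; balance after payment €571.83.
Month 5: interest €12.63; balance after payment €259.52.
Month 6: interest €5.73; balance after payment €0.00.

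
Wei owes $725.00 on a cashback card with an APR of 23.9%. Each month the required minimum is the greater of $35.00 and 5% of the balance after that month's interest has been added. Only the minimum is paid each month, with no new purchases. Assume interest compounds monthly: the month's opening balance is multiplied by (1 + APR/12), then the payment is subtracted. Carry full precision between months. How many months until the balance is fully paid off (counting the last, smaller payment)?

Monthly rate r = 23.9%/12 = 1.99167% = 0.0199167.
While 5% of the post-interest balance exceeds $35.00, each month B ← (B·(1+r))·(1 − 0.05), i.e. B shrinks by the factor (1+r)·0.95 = 0.96892.
This holds for months 1–2. Entering month 3 the balance is $680.64; 5% of the post-interest balance is now below $35.00, so the flat $35.00 minimum applies from here.
From month 3 a fixed $35.00 at rate r clears $680.64 in 25 more payments. Total: 2 + 25 = 27 months.

27 months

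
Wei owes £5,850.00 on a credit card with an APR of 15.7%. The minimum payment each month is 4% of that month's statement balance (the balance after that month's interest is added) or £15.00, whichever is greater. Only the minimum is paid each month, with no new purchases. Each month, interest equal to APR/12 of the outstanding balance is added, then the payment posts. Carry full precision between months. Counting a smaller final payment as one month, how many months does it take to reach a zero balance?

Monthly rate r = 15.7%/12 = 1.30833% = 0.0130833.
While 4% of the post-interest balance exceeds £15.00, each month B ← (B·(1+r))·(1 − 0.04), i.e. B shrinks by the factor (1+r)·0.96 = 0.97256.
This holds for months 1–100. Entering month 101 the balance is £362.07; 4% of the post-interest balance is now below £15.00, so the flat £15.00 minimum applies from here.
From month 101 a fixed £15.00 at rate r clears £362.07 in 30 more payments. Total: 100 + 30 = 130 months.

130 months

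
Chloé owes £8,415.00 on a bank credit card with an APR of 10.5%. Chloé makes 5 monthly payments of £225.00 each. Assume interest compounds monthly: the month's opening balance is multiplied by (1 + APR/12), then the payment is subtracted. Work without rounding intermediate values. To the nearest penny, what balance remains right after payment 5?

£7,644.80

Monthly rate r = 10.5%/12 = 0.875% = 0.00875.
Each month: B ← B·(1+r) − £225.00.
Month 1: interest £73.63; balance after payment £8,263.63.
Month 2: interest £72.31; balance after payment £8,110.94.
Month 3: interest £70.97; balance after payment £7,956.91.
Month 4: interest £69.62; balance after payment £7,801.53.
Month 5: interest £68.26; balance after payment £7,644.80.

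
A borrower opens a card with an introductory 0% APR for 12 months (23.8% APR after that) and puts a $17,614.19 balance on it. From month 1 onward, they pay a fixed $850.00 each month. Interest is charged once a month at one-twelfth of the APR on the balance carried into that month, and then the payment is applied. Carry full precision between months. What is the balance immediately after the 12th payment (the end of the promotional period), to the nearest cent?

$7,414.19

Promo months 1–12 at r₀ = 0%/12 = 0; months 13+ at r₁ = 23.8%/12 = 0.0198333.
After month 12 (no interest yet): B = $17,614.19 − 12·$850.00 = $7,414.19.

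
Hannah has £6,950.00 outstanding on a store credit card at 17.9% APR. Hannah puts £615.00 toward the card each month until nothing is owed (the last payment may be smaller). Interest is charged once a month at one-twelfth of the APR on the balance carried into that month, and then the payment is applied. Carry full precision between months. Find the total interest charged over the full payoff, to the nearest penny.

£719.00

Monthly rate r = 17.9%/12 = 1.49167% = 0.0149167.
Payoff takes n = ⌈−ln(1 − rB₀/P)/ln(1+r)⌉ = ⌈12.468⌉ = 13 payments; the last is £289.00.
Total paid = 12·£615.00 + £289.00 = £7,669.00.
Total interest = total paid − principal = £7,669.00 − £6,950.00 = £719.00.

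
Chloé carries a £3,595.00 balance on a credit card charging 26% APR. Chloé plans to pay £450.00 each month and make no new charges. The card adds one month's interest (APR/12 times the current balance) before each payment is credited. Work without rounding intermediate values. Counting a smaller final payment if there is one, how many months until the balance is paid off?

Monthly rate r = 26%/12 = 2.16667% = 0.0216667.
Recurrence: B ← B·(1+r) − £450.00.
Month 1: interest £77.89; balance after payment £3,222.89.
Month 2: interest £69.83; balance after payment £2,842.72.
Closed form: n = −ln(1 − rB₀/P)/ln(1+r) = −ln(0.82691)/ln(1.02167) ≈ 8.867, so the balance reaches zero during payment 9.

9 payments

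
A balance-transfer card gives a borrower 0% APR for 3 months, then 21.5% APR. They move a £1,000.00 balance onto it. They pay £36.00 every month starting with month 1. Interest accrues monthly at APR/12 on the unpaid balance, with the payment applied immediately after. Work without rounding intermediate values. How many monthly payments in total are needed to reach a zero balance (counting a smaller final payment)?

37 months

Promo months 1–3 at r₀ = 0%/12 = 0; months 4+ at r₁ = 21.5%/12 = 0.0179167.
After month 3 (no interest yet): B = £1,000.00 − 3·£36.00 = £892.00.
Then at r₁ with £36.00/mo: n₂ = −ln(1 − r₁·B/P)/ln(1+r₁) ≈ 33.05 → 34 more payments.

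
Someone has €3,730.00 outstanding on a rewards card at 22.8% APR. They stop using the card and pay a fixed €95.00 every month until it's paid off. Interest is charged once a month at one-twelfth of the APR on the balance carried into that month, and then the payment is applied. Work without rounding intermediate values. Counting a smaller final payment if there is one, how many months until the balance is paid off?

Monthly rate r = 22.8%/12 = 1.9% = 0.019.
Recurrence: B ← B·(1+r) − €95.00.
Month 1: interest €70.87; balance after payment €3,705.87.
Month 2: interest €70.41; balance after payment €3,681.28.
Closed form: n = −ln(1 − rB₀/P)/ln(1+r) = −ln(0.254)/ln(1.019) ≈ 72.810, so the balance reaches zero during payment 73.

73 payments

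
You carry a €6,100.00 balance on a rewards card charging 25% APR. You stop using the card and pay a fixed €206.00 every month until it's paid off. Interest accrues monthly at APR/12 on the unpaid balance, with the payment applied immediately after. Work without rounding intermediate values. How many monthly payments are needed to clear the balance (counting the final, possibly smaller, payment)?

47 months

Monthly rate r = 25%/12 = 2.08333% = 0.0208333.
Recurrence: B ← B·(1+r) − €206.00.
Month 1: interest €127.08; balance after payment €6,021.08.
Month 2: interest €125.44; balance after payment €5,940.52.
Closed form: n = −ln(1 − rB₀/P)/ln(1+r) = −ln(0.38309)/ln(1.02083) ≈ 46.533, so the balance reaches zero during payment 47.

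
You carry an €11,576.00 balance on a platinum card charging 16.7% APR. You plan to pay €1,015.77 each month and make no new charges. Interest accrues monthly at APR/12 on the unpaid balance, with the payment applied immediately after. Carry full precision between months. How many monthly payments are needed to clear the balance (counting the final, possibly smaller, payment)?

Monthly rate r = 16.7%/12 = 1.39167% = 0.0139167.
Recurrence: B ← B·(1+r) − €1,015.77.
Month 1: interest €161.10; balance after payment €10,721.33.
Month 2: interest €149.21; balance after payment €9,854.76.
Closed form: n = −ln(1 − rB₀/P)/ln(1+r) = −ln(0.8414)/ln(1.01392) ≈ 12.495, so the balance reaches zero during payment 13.

13 months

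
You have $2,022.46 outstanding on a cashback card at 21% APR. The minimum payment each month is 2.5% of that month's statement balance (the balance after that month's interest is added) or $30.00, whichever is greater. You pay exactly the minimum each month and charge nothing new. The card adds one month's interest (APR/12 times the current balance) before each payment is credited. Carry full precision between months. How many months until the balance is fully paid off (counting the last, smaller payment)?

Monthly rate r = 21%/12 = 1.75% = 0.0175.
While 2.5% of the post-interest balance exceeds $30.00, each month B ← (B·(1+r))·(1 − 0.025), i.e. B shrinks by the factor (1+r)·0.975 = 0.99206.
This holds for months 1–68. Entering month 69 the balance is $1,176.34; 2.5% of the post-interest balance is now below $30.00, so the flat $30.00 minimum applies from here.
From month 69 a fixed $30.00 at rate r clears $1,176.34 in 67 more payments. Total: 68 + 67 = 135 months.

135 months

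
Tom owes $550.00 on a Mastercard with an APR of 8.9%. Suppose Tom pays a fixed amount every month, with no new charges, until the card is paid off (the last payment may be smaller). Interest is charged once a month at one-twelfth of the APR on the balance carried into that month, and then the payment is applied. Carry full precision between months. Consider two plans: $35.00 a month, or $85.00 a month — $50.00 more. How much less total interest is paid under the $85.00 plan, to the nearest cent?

$21.18

Monthly rate r = 8.9%/12 = 0.741667% = 0.00741667.
At $35.00/mo: n = ⌈−ln(1 − rB₀/P)/ln(1+r)⌉ = 17 payments (last $26.97); total interest = total paid − $550.00 = $36.97.
At $85.00/mo: 7 payments (last $55.79); total interest $15.79.
Interest saved = $36.97 − $15.79 = $21.18.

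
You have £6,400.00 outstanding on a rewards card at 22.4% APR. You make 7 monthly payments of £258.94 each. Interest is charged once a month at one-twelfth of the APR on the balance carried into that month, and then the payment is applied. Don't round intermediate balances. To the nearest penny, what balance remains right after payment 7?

Monthly rate r = 22.4%/12 = 1.86667% = 0.0186667.
Each month: B ← B·(1+r) − £258.94.
Month 1: interest £119.47; balance after payment £6,260.53.
Month 2: interest £116.86; balance after payment £6,118.45.
Month 3: interest £114.21; balance after payment £5,973.72.
Month 4: interest £111.51; balance after payment £5,826.29.
Month 5: interest £108.76; balance after payment £5,676.11.
Month 6: interest £105.95; balance after payment £5,523.12.
Month 7: interest £103.10; balance after payment £5,367.28.

£5,367.28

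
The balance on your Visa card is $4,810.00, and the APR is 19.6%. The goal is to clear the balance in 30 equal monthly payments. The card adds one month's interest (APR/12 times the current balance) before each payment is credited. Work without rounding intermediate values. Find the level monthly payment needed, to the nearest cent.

Monthly rate r = 19.6%/12 = 1.63333% = 0.0163333.
Level-payment amortization: P = B₀·r / (1 − (1+r)^(−n)) = 4810.00·0.0163333 / (1 − 1.01633^(−30)).
Denominator 1 − (1+r)^(−30) = 0.384943644.
P = 78.5633 / 0.384943644 ≈ 204.09.

$204.09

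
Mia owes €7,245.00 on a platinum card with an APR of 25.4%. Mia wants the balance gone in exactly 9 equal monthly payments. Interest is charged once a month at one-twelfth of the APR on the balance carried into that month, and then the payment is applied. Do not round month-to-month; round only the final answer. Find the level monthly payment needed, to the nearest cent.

€892.57

Monthly rate r = 25.4%/12 = 2.11667% = 0.0211667.
Level-payment amortization: P = B₀·r / (1 − (1+r)^(−n)) = 7245.00·0.0211667 / (1 − 1.02117^(−9)).
Denominator 1 − (1+r)^(−9) = 0.171809336.
P = 153.352 / 0.171809336 ≈ 892.57.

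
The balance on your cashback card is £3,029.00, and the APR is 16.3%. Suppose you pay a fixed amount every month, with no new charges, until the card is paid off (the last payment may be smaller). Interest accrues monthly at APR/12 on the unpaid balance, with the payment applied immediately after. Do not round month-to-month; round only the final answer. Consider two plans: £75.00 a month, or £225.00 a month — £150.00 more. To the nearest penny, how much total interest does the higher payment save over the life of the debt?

£1,053.54

Monthly rate r = 16.3%/12 = 1.35833% = 0.0135833.
At £75.00/mo: n = ⌈−ln(1 − rB₀/P)/ln(1+r)⌉ = 59 payments (last £71.39); total interest = total paid − £3,029.00 = £1,392.39.
At £225.00/mo: 15 payments (last £217.85); total interest £338.85.
Interest saved = £1,392.39 − £338.85 = £1,053.54.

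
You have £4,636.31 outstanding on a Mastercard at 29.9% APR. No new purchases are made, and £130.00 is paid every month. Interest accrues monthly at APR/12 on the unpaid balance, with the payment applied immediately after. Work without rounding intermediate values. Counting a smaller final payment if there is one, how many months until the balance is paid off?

Monthly rate r = 29.9%/12 = 2.49167% = 0.0249167.
Recurrence: B ← B·(1+r) − £130.00.
Month 1: interest £115.52; balance after payment £4,621.83.
Month 2: interest £115.16; balance after payment £4,606.99.
Closed form: n = −ln(1 − rB₀/P)/ln(1+r) = −ln(0.11137)/ln(1.02492) ≈ 89.181, so the balance reaches zero during payment 90.

90 payments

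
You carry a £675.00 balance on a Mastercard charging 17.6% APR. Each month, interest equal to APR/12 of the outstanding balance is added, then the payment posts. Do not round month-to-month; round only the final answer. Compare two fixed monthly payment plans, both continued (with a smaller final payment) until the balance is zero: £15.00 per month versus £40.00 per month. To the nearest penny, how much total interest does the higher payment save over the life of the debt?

£330.15

Monthly rate r = 17.6%/12 = 1.46667% = 0.0146667.
At £15.00/mo: n = ⌈−ln(1 − rB₀/P)/ln(1+r)⌉ = 75 payments (last £1.41); total interest = total paid − £675.00 = £436.41.
At £40.00/mo: 20 payments (last £21.26); total interest £106.26.
Interest saved = £436.41 − £106.26 = £330.15.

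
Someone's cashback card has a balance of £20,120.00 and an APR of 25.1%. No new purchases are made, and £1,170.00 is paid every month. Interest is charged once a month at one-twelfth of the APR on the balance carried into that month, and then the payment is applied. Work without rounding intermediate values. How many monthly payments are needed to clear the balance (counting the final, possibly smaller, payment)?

22 payments

Monthly rate r = 25.1%/12 = 2.09167% = 0.0209167.
Recurrence: B ← B·(1+r) − £1,170.00.
Month 1: interest £420.84; balance after payment £19,370.84.
Month 2: interest £405.17; balance after payment £18,606.02.
Closed form: n = −ln(1 − rB₀/P)/ln(1+r) = −ln(0.6403)/ln(1.02092) ≈ 21.536, so the balance reaches zero during payment 22.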